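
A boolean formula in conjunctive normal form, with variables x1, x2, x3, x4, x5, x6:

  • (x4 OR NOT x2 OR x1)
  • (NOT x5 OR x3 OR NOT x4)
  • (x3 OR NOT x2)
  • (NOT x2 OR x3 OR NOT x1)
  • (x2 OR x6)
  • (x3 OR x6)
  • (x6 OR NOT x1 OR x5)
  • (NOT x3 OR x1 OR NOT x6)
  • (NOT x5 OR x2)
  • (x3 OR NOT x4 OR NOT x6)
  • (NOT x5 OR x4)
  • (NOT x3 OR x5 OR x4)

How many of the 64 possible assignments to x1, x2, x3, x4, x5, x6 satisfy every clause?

Satisfying assignments:
  x1=0 x2=0 x3=0 x4=0 x5=0 x6=1
  x1=0 x2=1 x3=1 x4=1 x5=0 x6=0
  x1=0 x2=1 x3=1 x4=1 x5=1 x6=0
  x1=1 x2=0 x3=0 x4=0 x5=0 x6=1
  x1=1 x2=0 x3=1 x4=1 x5=0 x6=1
  x1=1 x2=1 x3=1 x4=1 x5=0 x6=1
  x1=1 x2=1 x3=1 x4=1 x5=1 x6=0
  x1=1 x2=1 x3=1 x4=1 x5=1 x6=1
Count: 8.

8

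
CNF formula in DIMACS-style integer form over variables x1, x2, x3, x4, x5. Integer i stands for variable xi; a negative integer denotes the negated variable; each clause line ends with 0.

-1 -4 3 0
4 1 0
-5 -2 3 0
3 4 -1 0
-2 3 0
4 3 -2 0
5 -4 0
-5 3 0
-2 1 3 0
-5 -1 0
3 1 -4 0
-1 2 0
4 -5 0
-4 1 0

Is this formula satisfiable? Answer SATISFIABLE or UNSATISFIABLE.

SATISFIABLE

x3 occurs only positively in the remaining clauses — set x3 = True.
Branch on x1: take x1 = True.
  then x5 is forced to False.
  then x4 is forced to False.
  then x2 is forced to True.
So x1=T  x2=T  x3=T  x4=F  x5=F is a satisfying assignment.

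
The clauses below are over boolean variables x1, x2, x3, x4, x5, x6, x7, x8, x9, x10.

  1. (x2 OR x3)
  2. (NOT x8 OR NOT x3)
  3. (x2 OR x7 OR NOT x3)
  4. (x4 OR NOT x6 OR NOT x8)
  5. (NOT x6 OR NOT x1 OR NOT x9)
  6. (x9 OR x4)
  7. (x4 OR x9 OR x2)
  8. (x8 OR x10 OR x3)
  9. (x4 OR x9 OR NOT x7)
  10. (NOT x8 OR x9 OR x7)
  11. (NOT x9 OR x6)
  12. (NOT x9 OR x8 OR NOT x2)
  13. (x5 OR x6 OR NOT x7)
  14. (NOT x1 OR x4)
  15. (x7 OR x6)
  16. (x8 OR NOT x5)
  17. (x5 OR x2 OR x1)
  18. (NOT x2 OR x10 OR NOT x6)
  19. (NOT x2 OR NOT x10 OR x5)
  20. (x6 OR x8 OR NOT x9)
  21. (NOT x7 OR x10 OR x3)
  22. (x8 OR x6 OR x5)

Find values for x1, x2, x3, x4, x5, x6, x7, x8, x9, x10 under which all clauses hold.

x1=T, x2=F, x3=T, x4=T, x5=F, x6=T, x7=T, x8=F, x9=F, x10=F

Check each clause:
  1. (x2 OR x3) — x3 is true.
  2. (NOT x3 OR NOT x8) — NOT x8 is true.
  3. (x2 OR NOT x3 OR x7) — x7 is true.
  4. (NOT x6 OR NOT x8 OR x4) — NOT x8 is true.
  5. (NOT x6 OR NOT x9 OR NOT x1) — NOT x9 is true.
  6. (x4 OR x9) — x4 is true.
  7. (x4 OR x2 OR x9) — x4 is true.
  8. (x10 OR x8 OR x3) — x3 is true.
  9. (x9 OR x4 OR NOT x7) — x4 is true.
  10. (x7 OR NOT x8 OR x9) — NOT x8 is true.
  11. (NOT x9 OR x6) — x6 is true.
  12. (NOT x2 OR NOT x9 OR x8) — NOT x2 is true.
  13. (x6 OR x5 OR NOT x7) — x6 is true.
  14. (x4 OR NOT x1) — x4 is true.
  15. (x6 OR x7) — x6 is true.
  16. (x8 OR NOT x5) — NOT x5 is true.
  17. (x1 OR x2 OR x5) — x1 is true.
  18. (NOT x2 OR NOT x6 OR x10) — NOT x2 is true.
  19. (x5 OR NOT x2 OR NOT x10) — NOT x2 is true.
  20. (NOT x9 OR x8 OR x6) — x6 is true.
  21. (x3 OR x10 OR NOT x7) — x3 is true.
  22. (x6 OR x5 OR x8) — x6 is true.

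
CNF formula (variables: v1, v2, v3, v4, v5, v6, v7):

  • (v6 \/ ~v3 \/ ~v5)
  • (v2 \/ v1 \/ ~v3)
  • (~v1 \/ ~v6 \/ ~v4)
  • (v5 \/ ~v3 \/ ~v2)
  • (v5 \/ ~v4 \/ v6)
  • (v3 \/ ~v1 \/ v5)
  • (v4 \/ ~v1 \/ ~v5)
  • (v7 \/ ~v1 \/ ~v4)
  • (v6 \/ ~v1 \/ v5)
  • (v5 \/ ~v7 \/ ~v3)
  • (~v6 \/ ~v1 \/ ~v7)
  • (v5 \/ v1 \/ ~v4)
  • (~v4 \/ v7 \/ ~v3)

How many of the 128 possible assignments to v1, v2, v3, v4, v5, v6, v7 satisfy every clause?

Case analysis on v1 and v5:
  v1=1, v5=1: remaining (v2,v3,v4,v6,v7) ∈ {(0,0,1,0,1); (1,0,1,0,1)} — 2.
  v1=1, v5=0: remaining (v2,v3,v4,v6,v7) ∈ {(0,1,0,1,0)} — 1.
  v1=0, v5=1: 19 of the 32 assignments to (v2,v3,v4,v6,v7) work.
  v1=0, v5=0: forces v3=0; v4=0; v2, v6, v7 free → 2^3 = 8.
Total: 2 + 1 + 19 + 8 = 30.

30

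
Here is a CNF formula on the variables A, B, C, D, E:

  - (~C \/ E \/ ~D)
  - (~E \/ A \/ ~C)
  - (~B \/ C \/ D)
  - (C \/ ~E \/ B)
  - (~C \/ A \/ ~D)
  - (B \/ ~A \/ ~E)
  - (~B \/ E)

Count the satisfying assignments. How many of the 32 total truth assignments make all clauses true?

Split on C, then E.
  C=1, E=1: remaining (A,B,D) ∈ {(1,1,0); (1,1,1)} — 2.
  C=1, E=0: remaining (A,B,D) ∈ {(0,0,0); (1,0,0)} — 2.
  C=0, E=1: remaining (A,B,D) ∈ {(0,1,1); (1,1,1)} — 2.
  C=0, E=0: remaining (A,B,D) ∈ {(0,0,0); (0,0,1); (1,0,0); (1,0,1)} — 4.
Total: 2 + 2 + 2 + 4 = 10.

10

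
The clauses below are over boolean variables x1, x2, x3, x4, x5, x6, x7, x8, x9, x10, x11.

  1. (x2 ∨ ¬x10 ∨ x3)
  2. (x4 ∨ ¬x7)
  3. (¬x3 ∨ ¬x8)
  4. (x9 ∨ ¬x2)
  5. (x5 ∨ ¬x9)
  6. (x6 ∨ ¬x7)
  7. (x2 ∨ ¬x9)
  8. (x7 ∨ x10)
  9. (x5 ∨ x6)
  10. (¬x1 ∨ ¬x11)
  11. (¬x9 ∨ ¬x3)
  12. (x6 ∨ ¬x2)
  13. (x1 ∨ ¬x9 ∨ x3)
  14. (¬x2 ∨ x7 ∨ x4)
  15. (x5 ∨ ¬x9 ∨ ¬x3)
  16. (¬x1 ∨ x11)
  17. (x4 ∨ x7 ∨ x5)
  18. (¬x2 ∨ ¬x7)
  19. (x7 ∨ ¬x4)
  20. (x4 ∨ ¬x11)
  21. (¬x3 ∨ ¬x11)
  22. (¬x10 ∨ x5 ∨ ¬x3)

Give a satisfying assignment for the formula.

Pure literal: x5 appears only positively; assign x5 = True.
x6 occurs only positively in the remaining clauses — set x6 = True.
Try x1 = False.
Try x2 = False.
  then x9 is forced to False.
Try x3 = True.
  then x8 is forced to False.
  then x11 is forced to False.
The remaining clauses are satisfied by x4 = True, x7 = True, x10 = True.

x1=F  x2=F  x3=T  x4=T  x5=T  x6=T  x7=T  x8=F  x9=F  x10=T  x11=F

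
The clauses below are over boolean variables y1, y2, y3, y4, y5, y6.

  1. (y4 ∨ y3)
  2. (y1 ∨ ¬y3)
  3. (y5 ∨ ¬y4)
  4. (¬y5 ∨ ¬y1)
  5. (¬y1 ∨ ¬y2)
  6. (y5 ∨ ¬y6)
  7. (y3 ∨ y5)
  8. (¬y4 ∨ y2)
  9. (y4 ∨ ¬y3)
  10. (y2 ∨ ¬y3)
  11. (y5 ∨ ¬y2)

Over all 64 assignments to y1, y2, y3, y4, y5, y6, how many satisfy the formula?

The models are:
  y1=F y2=T y3=F y4=T y5=T y6=F
  y1=F y2=T y3=F y4=T y5=T y6=T
Count: 2.

2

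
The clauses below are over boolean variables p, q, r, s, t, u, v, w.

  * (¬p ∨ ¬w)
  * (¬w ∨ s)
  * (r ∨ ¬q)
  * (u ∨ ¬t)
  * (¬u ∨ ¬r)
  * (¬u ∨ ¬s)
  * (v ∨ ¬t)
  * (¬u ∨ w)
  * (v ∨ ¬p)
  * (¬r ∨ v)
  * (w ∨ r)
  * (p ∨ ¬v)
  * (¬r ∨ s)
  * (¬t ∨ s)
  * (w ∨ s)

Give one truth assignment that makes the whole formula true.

q occurs only negated in the remaining clauses — set q = False.
Pure literal: t appears only negated; assign t = False.
Set p = False and propagate.
  then v is forced to False.
  then r is forced to False.
  then w is forced to True.
  then s is forced to True.
  then u is forced to False.
Every clause has at least one true literal under this assignment.

p=False, q=False, r=False, s=True, t=False, u=False, v=False, w=True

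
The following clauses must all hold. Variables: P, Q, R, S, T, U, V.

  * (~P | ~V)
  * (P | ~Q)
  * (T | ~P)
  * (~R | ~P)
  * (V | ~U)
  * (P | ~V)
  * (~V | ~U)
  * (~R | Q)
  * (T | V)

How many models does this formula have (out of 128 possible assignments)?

6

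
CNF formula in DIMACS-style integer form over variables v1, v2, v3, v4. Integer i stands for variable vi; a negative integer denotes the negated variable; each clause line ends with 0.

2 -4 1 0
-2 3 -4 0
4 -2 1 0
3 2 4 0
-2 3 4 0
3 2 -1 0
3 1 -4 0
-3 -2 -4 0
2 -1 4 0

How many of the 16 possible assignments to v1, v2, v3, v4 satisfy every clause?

3

The models are:
  v1=F v2=F v3=T v4=F
  v1=T v2=F v3=T v4=T
  v1=T v2=T v3=T v4=F
That's 3 in total.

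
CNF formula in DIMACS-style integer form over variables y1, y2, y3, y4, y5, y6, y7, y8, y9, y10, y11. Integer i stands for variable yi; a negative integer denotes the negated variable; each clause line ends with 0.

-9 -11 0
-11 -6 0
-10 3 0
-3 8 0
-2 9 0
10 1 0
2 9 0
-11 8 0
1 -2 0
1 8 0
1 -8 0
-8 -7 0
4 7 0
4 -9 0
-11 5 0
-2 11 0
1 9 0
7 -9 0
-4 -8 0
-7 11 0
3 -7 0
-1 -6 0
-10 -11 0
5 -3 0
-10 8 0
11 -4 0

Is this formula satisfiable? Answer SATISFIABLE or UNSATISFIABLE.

UNSATISFIABLE

y11 = True:
  propagation gives y9=False, y6=False, y2=False; an empty clause results — contradiction.
y11 = False:
  propagation gives y2=False, y9=True, y4=True; an empty clause results — contradiction.
Every branch closes, so no satisfying assignment exists.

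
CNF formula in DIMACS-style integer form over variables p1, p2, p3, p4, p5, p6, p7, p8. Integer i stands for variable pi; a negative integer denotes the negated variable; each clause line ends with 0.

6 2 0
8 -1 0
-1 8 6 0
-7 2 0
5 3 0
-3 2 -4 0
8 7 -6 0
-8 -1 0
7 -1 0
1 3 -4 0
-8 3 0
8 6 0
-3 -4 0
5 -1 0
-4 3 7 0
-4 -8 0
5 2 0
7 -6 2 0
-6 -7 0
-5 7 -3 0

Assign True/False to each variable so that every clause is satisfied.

p1=F, p2=T, p3=T, p4=F, p5=F, p6=F, p7=T, p8=T

Check each clause:
  1. (p6 || p2) — p2 is true.
  2. (!p1 || p8) — p8 is true.
  3. (!p1 || p6 || p8) — p8 is true.
  4. (!p7 || p2) — p2 is true.
  5. (p3 || p5) — p3 is true.
  6. (!p3 || !p4 || p2) — p2 is true.
  7. (p7 || p8 || !p6) — p8 is true.
  8. (!p8 || !p1) — !p1 is true.
  9. (!p1 || p7) — !p1 is true.
  10. (p3 || p1 || !p4) — p3 is true.
  11. (!p8 || p3) — p3 is true.
  12. (p8 || p6) — p8 is true.
  13. (!p4 || !p3) — !p4 is true.
  14. (p5 || !p1) — !p1 is true.
  15. (p3 || !p4 || p7) — p3 is true.
  16. (!p4 || !p8) — !p4 is true.
  17. (p2 || p5) — p2 is true.
  18. (p7 || !p6 || p2) — p2 is true.
  19. (!p6 || !p7) — !p6 is true.
  20. (!p5 || p7 || !p3) — !p5 is true.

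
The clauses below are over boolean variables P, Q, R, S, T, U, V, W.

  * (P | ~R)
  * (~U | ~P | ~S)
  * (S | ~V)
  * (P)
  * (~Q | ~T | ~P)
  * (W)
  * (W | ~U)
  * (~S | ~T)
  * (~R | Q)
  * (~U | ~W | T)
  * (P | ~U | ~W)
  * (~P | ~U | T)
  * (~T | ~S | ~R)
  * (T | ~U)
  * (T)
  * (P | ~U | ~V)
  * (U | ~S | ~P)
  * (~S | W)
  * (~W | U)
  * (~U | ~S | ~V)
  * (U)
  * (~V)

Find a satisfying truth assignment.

P=1  Q=0  R=0  S=0  T=1  U=1  V=0  W=1

Check each clause:
  1. (~R | P) — P is true.
  2. (~P | ~S | ~U) — ~S is true.
  3. (S | ~V) — ~V is true.
  4. (P) — P is true.
  5. (~P | ~T | ~Q) — ~Q is true.
  6. (W) — W is true.
  7. (~U | W) — W is true.
  8. (~S | ~T) — ~S is true.
  9. (Q | ~R) — ~R is true.
  10. (T | ~W | ~U) — T is true.
  11. (~W | ~U | P) — P is true.
  12. (~P | T | ~U) — T is true.
  13. (~S | ~R | ~T) — ~S is true.
  14. (~U | T) — T is true.
  15. (T) — T is true.
  16. (~U | P | ~V) — P is true.
  17. (~P | ~S | U) — ~S is true.
  18. (~S | W) — W is true.
  19. (U | ~W) — U is true.
  20. (~S | ~U | ~V) — ~V is true.
  21. (U) — U is true.
  22. (~V) — ~V is true.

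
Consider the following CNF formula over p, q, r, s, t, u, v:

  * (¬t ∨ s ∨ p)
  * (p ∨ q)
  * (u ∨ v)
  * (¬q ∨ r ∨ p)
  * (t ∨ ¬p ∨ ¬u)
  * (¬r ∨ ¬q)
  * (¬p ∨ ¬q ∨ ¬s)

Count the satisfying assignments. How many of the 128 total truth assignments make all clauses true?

Split on p, then q.
  p=1, q=1: remaining (r,s,t,u,v) ∈ {(0,0,0,0,1); (0,0,1,0,1); (0,0,1,1,0); (0,0,1,1,1)} — 4.
  p=1, q=0: r, s free; 4 ways for (t,u,v) × 2^2 = 16.
  p=0, q=1: a clause becomes empty — 0.
  p=0, q=0: a clause becomes empty — 0.
Total: 4 + 16 + 0 + 0 = 20.

20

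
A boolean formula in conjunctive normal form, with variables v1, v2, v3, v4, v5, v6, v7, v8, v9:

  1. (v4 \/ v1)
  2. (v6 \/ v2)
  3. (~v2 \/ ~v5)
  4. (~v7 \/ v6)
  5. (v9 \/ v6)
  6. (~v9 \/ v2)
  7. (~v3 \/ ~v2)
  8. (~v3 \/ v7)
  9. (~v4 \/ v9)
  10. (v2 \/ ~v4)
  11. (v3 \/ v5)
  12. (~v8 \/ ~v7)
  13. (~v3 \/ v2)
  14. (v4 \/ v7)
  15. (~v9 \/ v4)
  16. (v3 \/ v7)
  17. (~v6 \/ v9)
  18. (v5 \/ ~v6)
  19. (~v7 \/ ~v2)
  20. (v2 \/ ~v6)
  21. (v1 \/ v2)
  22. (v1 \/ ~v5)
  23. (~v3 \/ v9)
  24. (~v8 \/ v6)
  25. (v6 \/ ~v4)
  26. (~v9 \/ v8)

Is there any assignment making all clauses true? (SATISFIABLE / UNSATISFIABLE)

v2 = True:
  propagation gives v5=False, v3=False; an empty clause results — contradiction.
v2 = False:
  propagation gives v6=True; an empty clause results — contradiction.
Every branch closes, so no satisfying assignment exists.

UNSATISFIABLE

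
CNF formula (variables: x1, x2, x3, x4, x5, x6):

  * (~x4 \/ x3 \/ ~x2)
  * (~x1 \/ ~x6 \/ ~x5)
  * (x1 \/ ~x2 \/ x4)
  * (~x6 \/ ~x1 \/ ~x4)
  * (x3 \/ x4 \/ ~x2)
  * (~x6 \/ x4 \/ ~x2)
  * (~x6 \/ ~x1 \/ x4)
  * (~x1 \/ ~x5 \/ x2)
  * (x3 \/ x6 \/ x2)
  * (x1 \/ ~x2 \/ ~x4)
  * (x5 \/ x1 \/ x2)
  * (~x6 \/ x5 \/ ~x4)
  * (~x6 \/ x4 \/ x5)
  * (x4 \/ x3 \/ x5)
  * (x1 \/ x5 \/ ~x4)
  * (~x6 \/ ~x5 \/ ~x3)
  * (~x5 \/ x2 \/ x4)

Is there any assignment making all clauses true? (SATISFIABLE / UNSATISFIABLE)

SATISFIABLE

Try x1 = True.
Try x2 = False.
  then x5 is forced to False.
For the remaining variables, x3 = True, x4 = False, x6 = False works.
So x1=True, x2=False, x3=True, x4=False, x5=False, x6=False is a satisfying assignment.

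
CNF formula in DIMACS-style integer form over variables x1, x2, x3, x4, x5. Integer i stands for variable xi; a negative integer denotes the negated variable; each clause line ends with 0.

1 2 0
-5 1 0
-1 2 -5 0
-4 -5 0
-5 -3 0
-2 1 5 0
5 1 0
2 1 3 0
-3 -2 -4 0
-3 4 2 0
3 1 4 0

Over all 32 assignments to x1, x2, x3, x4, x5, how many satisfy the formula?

Satisfying assignments:
  x1=T x2=F x3=F x4=F x5=F
  x1=T x2=F x3=F x4=T x5=F
  x1=T x2=F x3=T x4=T x5=F
  x1=T x2=T x3=F x4=F x5=F
  x1=T x2=T x3=F x4=F x5=T
  x1=T x2=T x3=F x4=T x5=F
  x1=T x2=T x3=T x4=F x5=F
Count: 7.

7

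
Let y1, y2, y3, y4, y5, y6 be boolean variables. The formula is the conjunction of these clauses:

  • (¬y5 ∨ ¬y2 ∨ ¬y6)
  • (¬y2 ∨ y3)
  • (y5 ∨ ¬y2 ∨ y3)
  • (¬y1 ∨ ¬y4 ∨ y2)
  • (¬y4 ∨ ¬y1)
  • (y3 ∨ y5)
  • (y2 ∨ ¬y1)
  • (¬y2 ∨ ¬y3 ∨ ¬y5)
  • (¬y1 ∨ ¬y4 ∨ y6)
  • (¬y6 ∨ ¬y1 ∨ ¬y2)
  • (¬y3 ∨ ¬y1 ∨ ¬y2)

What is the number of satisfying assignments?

16

Case analysis on y2 and y1:
  y2=T, y1=T: a clause becomes empty — 0.
  y2=T, y1=F: remaining (y3,y4,y5,y6) ∈ {(T,F,F,F); (T,F,F,T); (T,T,F,F); (T,T,F,T)} — 4.
  y2=F, y1=T: a clause becomes empty — 0.
  y2=F, y1=F: y4, y6 free; 3 ways for (y3,y5) × 2^2 = 12.
Total: 0 + 4 + 0 + 12 = 16.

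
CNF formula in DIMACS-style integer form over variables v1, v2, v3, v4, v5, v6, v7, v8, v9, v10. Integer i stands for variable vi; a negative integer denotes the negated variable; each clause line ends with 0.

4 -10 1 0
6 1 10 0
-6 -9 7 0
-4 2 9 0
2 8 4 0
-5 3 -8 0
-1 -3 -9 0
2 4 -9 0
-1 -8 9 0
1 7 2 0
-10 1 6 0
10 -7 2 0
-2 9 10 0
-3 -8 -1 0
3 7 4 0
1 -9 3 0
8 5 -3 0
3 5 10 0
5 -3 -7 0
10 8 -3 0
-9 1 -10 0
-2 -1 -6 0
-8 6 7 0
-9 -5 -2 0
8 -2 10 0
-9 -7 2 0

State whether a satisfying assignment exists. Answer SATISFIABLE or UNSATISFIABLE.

Branch on v1: take v1 = True.
The remaining clauses are satisfied by v2 = True, v3 = True, v4 = True, v5 = True, v6 = False, v7 = True, v8 = False, v9 = False, v10 = True.
So v1 = True, v2 = True, v3 = True, v4 = True, v5 = True, v6 = False, v7 = True, v8 = False, v9 = False, v10 = True is a satisfying assignment.

SATISFIABLE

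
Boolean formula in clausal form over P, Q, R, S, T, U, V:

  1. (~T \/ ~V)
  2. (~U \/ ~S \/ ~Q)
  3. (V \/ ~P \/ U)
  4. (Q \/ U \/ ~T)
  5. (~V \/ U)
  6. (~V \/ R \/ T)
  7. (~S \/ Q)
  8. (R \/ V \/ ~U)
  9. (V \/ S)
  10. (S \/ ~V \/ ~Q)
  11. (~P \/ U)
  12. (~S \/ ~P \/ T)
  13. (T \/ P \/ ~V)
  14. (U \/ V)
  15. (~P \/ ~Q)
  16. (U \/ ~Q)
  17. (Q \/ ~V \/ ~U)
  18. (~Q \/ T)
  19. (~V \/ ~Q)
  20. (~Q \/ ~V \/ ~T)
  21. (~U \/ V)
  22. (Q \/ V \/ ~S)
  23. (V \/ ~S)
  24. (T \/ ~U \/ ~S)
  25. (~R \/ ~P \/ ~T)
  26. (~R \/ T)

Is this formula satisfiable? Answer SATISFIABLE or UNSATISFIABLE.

V = True:
  propagation gives T=False, U=True, R=True; an empty clause results — contradiction.
V = False:
  propagation gives S=True; an empty clause results — contradiction.
Every branch closes, so no satisfying assignment exists.

UNSATISFIABLE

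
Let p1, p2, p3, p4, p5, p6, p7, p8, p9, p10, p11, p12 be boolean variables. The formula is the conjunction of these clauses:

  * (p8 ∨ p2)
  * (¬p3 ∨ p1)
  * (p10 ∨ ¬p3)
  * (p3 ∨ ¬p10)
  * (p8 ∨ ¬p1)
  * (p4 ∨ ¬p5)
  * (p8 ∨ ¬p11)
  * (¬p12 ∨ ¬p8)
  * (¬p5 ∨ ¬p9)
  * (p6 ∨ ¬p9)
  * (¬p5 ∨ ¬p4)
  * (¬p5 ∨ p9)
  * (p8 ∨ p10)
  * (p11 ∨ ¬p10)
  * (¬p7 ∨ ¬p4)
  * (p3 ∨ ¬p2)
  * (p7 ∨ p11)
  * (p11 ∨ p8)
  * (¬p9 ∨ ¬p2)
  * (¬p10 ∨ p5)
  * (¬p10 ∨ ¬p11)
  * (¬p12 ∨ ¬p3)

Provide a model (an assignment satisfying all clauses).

p1=True  p2=False  p3=False  p4=True  p5=False  p6=True  p7=False  p8=True  p9=False  p10=False  p11=True  p12=False

Check each clause:
  1. (p2 ∨ p8) — p8 is true.
  2. (p1 ∨ ¬p3) — p1 is true.
  3. (¬p3 ∨ p10) — ¬p3 is true.
  4. (¬p10 ∨ p3) — ¬p10 is true.
  5. (p8 ∨ ¬p1) — p8 is true.
  6. (¬p5 ∨ p4) — ¬p5 is true.
  7. (p8 ∨ ¬p11) — p8 is true.
  8. (¬p12 ∨ ¬p8) — ¬p12 is true.
  9. (¬p5 ∨ ¬p9) — ¬p5 is true.
  10. (¬p9 ∨ p6) — p6 is true.
  11. (¬p5 ∨ ¬p4) — ¬p5 is true.
  12. (¬p5 ∨ p9) — ¬p5 is true.
  13. (p8 ∨ p10) — p8 is true.
  14. (p11 ∨ ¬p10) — p11 is true.
  15. (¬p4 ∨ ¬p7) — ¬p7 is true.
  16. (p3 ∨ ¬p2) — ¬p2 is true.
  17. (p11 ∨ p7) — p11 is true.
  18. (p11 ∨ p8) — p8 is true.
  19. (¬p9 ∨ ¬p2) — ¬p2 is true.
  20. (p5 ∨ ¬p10) — ¬p10 is true.
  21. (¬p10 ∨ ¬p11) — ¬p10 is true.
  22. (¬p12 ∨ ¬p3) — ¬p12 is true.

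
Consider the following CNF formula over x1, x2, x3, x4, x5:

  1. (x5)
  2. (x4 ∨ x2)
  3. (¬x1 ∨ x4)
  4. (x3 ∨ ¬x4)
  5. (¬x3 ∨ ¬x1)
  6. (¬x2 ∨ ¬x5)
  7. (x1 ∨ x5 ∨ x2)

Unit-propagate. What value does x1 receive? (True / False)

False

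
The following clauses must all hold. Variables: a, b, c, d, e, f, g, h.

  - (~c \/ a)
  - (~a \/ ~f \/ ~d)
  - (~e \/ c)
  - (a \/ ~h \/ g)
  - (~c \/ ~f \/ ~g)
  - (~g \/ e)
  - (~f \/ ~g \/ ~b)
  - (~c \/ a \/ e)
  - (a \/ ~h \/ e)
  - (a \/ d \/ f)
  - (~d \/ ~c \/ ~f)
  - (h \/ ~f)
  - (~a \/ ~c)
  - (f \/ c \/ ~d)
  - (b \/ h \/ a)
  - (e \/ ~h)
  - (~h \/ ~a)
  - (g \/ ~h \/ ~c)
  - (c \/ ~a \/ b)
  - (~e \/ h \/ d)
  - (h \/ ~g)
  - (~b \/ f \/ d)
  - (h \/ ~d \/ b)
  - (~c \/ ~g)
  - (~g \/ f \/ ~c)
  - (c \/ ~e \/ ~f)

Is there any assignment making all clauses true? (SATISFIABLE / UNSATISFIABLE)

UNSATISFIABLE

c = True:
  propagation gives a=True; an empty clause results — contradiction.
c = False:
  propagation gives e=False, g=False, h=False, f=False; an empty clause results — contradiction.
Every branch closes, so no satisfying assignment exists.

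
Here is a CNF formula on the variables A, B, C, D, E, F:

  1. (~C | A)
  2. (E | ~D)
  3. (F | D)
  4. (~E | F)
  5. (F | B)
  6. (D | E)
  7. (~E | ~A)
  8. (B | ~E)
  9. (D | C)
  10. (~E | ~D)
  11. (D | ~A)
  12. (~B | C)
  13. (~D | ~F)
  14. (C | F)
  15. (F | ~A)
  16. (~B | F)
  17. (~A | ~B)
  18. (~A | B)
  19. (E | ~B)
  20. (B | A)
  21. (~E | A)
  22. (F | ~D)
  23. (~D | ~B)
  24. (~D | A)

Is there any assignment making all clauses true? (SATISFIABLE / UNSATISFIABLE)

UNSATISFIABLE

D = True:
  propagation gives E=True; an empty clause results — contradiction.
D = False:
  propagation gives F=True, E=True, A=False; an empty clause results — contradiction.
Every branch closes, so no satisfying assignment exists.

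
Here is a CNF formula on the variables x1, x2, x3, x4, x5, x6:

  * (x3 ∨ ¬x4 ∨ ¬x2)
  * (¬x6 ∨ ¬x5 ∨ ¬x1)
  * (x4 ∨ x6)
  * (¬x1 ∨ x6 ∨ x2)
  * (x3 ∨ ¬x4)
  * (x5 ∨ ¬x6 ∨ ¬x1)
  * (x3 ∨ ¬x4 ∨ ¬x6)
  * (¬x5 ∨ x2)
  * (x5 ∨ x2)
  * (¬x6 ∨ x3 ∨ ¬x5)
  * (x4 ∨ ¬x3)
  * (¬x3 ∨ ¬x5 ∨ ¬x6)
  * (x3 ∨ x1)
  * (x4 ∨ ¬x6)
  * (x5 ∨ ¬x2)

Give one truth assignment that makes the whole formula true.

x1 = False  x2 = True  x3 = True  x4 = True  x5 = True  x6 = False

Branch on x1: take x1 = False.
  then x3 is forced to True.
  then x4 is forced to True.
Try x2 = True.
  then x5 is forced to True.
  then x6 is forced to False.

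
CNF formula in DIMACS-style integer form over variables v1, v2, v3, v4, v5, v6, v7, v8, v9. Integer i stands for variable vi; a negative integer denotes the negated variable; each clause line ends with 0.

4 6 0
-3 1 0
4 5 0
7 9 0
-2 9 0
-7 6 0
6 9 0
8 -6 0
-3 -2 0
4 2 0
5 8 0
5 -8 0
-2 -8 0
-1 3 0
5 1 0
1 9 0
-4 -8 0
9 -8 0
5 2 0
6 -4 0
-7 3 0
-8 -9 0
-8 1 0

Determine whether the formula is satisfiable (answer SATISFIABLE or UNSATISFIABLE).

v8 = True:
  propagation gives v5=True, v2=False, v4=True; an empty clause results — contradiction.
v8 = False:
  propagation gives v6=False, v4=True; an empty clause results — contradiction.
Every branch closes, so no satisfying assignment exists.

UNSATISFIABLE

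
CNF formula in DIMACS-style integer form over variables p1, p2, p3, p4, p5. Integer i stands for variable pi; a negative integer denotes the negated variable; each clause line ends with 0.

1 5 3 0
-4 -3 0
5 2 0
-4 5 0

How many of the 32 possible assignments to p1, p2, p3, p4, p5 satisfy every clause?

15

Split on p5, then p3.
  p5=T, p3=T: remaining (p1,p2,p4) ∈ {(F,F,F); (F,T,F); (T,F,F); (T,T,F)} — 4.
  p5=T, p3=F: p1, p2, p4 free → 2^3 = 8.
  p5=F, p3=T: remaining (p1,p2,p4) ∈ {(F,T,F); (T,T,F)} — 2.
  p5=F, p3=F: remaining (p1,p2,p4) ∈ {(T,T,F)} — 1.
Total: 4 + 8 + 2 + 1 = 15.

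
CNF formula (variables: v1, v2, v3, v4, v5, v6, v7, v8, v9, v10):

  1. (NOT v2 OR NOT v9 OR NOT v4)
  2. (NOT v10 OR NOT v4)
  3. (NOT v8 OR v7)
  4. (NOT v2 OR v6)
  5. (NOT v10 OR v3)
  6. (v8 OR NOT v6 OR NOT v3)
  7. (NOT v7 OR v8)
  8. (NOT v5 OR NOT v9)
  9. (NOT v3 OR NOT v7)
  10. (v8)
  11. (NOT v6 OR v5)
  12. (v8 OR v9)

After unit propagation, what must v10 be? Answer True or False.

(v8) stands alone — v8 = True.
(v7 OR NOT v8): since v8 = True, the clause reduces to (v7). v7 = True.
In (NOT v7 OR NOT v3), NOT v7 is now false; NOT v3 must hold, so v3 = False.
(NOT v10 OR v3) with v3 = False leaves only NOT v10, so v10 = False.

False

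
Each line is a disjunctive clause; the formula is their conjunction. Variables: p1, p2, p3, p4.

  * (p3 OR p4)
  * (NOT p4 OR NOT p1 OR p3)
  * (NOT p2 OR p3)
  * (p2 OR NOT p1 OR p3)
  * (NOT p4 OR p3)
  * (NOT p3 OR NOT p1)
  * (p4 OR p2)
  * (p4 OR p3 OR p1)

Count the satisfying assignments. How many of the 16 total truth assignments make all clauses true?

3

The models are:
  p1=F p2=F p3=T p4=T
  p1=F p2=T p3=T p4=F
  p1=F p2=T p3=T p4=T
Count: 3.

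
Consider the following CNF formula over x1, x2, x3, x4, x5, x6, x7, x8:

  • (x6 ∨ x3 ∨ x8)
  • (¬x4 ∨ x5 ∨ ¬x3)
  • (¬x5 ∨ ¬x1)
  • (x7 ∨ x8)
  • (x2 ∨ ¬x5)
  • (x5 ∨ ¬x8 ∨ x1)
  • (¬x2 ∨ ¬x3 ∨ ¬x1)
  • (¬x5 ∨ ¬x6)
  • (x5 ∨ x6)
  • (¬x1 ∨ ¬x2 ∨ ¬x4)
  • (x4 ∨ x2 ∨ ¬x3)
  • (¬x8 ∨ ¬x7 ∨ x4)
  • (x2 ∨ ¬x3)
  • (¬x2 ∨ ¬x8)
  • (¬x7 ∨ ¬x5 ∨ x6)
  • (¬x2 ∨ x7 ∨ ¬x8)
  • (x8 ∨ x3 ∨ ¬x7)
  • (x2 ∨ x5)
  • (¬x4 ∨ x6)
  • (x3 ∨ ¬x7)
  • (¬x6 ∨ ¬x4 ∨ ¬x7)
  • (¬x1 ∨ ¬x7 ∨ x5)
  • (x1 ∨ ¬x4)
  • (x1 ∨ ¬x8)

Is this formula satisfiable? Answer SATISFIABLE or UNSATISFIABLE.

SATISFIABLE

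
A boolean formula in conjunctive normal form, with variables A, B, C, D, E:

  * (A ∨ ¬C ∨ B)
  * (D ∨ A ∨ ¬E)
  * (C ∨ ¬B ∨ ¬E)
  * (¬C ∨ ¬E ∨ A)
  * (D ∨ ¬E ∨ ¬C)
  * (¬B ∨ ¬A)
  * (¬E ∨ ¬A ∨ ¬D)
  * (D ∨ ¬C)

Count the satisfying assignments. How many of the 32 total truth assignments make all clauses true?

10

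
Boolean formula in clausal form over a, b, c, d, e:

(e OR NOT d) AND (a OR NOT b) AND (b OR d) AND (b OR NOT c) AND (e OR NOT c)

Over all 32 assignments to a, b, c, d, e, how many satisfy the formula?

7

Case analysis on b and c:
  b=T, c=T: remaining (a,d,e) ∈ {(T,F,T); (T,T,T)} — 2.
  b=T, c=F: remaining (a,d,e) ∈ {(T,F,F); (T,F,T); (T,T,T)} — 3.
  b=F, c=T: a clause becomes empty — 0.
  b=F, c=F: remaining (a,d,e) ∈ {(F,T,T); (T,T,T)} — 2.
Total: 2 + 3 + 0 + 2 = 7.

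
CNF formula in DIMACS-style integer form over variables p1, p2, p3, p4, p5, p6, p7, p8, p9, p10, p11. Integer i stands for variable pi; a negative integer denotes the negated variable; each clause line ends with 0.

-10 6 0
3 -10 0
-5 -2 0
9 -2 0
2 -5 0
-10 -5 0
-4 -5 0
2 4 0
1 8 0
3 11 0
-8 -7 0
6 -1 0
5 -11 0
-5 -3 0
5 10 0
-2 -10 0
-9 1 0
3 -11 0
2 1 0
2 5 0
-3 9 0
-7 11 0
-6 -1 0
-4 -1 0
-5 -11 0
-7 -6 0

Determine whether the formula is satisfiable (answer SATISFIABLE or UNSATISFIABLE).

UNSATISFIABLE

p5 = True:
  propagation gives p2=False; an empty clause results — contradiction.
p5 = False:
  propagation gives p11=False, p3=True, p10=True, p6=True; an empty clause results — contradiction.
Every branch closes, so no satisfying assignment exists.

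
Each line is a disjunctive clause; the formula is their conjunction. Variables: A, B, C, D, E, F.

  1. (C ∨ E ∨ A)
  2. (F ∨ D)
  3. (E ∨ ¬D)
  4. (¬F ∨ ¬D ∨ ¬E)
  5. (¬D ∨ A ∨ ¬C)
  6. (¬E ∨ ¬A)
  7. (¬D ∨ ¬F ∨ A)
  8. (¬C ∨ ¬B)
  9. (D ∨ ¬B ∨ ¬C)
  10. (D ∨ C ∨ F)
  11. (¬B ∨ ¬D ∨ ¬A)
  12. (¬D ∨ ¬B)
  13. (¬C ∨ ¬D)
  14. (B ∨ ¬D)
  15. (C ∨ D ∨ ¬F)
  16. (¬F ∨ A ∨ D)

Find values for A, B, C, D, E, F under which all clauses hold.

Try A = True.
  then E is forced to False.
  then D is forced to False.
  then F is forced to True.
  then C is forced to True.
  then B is forced to False.
Every clause has at least one true literal under this assignment.

A = 1, B = 0, C = 1, D = 0, E = 0, F = 1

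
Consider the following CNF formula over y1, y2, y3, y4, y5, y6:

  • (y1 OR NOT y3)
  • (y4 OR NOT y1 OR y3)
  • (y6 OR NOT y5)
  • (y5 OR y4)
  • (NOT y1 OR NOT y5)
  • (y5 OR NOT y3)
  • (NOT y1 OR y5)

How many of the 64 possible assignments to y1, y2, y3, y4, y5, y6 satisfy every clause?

8

Split on y5, then y1.
  y5=T, y1=T: a clause becomes empty — 0.
  y5=T, y1=F: remaining (y2,y3,y4,y6) ∈ {(F,F,F,T); (F,F,T,T); (T,F,F,T); (T,F,T,T)} — 4.
  y5=F, y1=T: a clause becomes empty — 0.
  y5=F, y1=F: remaining (y2,y3,y4,y6) ∈ {(F,F,T,F); (F,F,T,T); (T,F,T,F); (T,F,T,T)} — 4.
Total: 0 + 4 + 0 + 4 = 8.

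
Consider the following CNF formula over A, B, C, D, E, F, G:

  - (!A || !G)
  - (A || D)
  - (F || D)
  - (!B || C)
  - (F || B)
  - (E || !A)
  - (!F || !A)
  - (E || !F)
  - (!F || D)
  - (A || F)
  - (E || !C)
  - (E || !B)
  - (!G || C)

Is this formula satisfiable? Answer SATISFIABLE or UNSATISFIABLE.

D occurs only positively in the remaining clauses — set D = True.
E occurs only positively in the remaining clauses — set E = True.
Branch on A: take A = False.
  then F is forced to True.
Branch on B: take B = True.
  then C is forced to True.
G is now unconstrained; take G = True.
Every clause has at least one true literal under this assignment.
So A=F, B=T, C=T, D=T, E=T, F=T, G=T is a satisfying assignment.

SATISFIABLE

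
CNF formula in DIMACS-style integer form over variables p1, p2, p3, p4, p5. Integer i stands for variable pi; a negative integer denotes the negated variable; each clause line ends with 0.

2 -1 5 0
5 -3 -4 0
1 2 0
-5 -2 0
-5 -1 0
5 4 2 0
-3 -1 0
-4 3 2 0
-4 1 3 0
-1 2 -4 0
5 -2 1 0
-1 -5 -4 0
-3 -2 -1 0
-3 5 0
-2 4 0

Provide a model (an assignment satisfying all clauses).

p1 = T  p2 = T  p3 = F  p4 = T  p5 = F

Set p1 = True and propagate.
  then p5 is forced to False.
  then p2 is forced to True.
  then p3 is forced to False.
  then p4 is forced to True.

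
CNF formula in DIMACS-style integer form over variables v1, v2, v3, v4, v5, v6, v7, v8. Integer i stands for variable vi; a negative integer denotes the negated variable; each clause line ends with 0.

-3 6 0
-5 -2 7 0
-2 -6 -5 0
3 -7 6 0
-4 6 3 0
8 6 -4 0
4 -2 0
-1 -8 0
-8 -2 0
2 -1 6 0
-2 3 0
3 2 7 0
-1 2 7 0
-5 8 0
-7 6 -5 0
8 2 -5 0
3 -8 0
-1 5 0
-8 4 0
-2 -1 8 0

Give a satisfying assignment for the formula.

v1=False, v2=True, v3=True, v4=True, v5=False, v6=True, v7=True, v8=False

Check each clause:
  1. (¬v3 ∨ v6) — v6 is true.
  2. (¬v2 ∨ v7 ∨ ¬v5) — ¬v5 is true.
  3. (¬v5 ∨ ¬v2 ∨ ¬v6) — ¬v5 is true.
  4. (v3 ∨ v6 ∨ ¬v7) — v3 is true.
  5. (v3 ∨ v6 ∨ ¬v4) — v3 is true.
  6. (v8 ∨ v6 ∨ ¬v4) — v6 is true.
  7. (v4 ∨ ¬v2) — v4 is true.
  8. (¬v1 ∨ ¬v8) — ¬v8 is true.
  9. (¬v8 ∨ ¬v2) — ¬v8 is true.
  10. (v2 ∨ ¬v1 ∨ v6) — v2 is true.
  11. (v3 ∨ ¬v2) — v3 is true.
  12. (v2 ∨ v3 ∨ v7) — v2 is true.
  13. (v2 ∨ ¬v1 ∨ v7) — v2 is true.
  14. (v8 ∨ ¬v5) — ¬v5 is true.
  15. (v6 ∨ ¬v5 ∨ ¬v7) — ¬v5 is true.
  16. (v2 ∨ v8 ∨ ¬v5) — v2 is true.
  17. (¬v8 ∨ v3) — ¬v8 is true.
  18. (¬v1 ∨ v5) — ¬v1 is true.
  19. (¬v8 ∨ v4) — ¬v8 is true.
  20. (v8 ∨ ¬v2 ∨ ¬v1) — ¬v1 is true.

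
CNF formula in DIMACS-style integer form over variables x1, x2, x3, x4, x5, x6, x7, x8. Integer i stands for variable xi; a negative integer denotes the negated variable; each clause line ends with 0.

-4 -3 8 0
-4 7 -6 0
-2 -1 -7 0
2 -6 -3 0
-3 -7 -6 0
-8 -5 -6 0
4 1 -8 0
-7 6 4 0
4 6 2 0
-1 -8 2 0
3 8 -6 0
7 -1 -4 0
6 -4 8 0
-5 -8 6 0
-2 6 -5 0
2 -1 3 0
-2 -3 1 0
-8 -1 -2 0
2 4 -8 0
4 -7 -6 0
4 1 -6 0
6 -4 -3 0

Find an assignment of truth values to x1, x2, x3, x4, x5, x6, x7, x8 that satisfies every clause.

x1=False  x2=False  x3=False  x4=True  x5=False  x6=False  x7=True  x8=True

x5 occurs only negated in the remaining clauses — set x5 = False.
Set x1 = False and propagate.
Try x2 = False.
Try x3 = False.
For the remaining variables, x4 = True, x6 = False, x7 = True, x8 = True works.
Every clause has at least one true literal under this assignment.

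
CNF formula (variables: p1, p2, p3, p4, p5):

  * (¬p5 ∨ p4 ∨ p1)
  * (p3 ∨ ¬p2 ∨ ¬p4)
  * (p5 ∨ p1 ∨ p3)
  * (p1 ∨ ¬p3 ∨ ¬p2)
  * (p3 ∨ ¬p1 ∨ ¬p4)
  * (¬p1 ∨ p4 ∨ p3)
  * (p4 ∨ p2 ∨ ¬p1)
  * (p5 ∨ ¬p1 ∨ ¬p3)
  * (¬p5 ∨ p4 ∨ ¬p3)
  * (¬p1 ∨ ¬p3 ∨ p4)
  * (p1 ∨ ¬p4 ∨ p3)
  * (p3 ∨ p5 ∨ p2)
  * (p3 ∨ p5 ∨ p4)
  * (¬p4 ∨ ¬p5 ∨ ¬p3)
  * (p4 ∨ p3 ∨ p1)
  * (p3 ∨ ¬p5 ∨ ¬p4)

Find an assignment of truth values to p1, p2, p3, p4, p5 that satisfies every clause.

p1=False, p2=False, p3=True, p4=True, p5=False

Try p1 = False.
Branch on p2: take p2 = False.
Branch on p3: take p3 = True.
For the remaining variables, p4 = True, p5 = False works.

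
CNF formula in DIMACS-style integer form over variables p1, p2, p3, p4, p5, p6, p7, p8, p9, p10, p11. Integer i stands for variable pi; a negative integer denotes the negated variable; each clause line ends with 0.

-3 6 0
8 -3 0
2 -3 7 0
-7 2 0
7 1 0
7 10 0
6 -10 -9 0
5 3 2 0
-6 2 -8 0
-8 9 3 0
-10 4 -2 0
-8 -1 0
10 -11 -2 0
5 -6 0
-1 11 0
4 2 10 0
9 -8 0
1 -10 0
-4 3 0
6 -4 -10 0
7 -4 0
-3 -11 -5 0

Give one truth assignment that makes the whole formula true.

Set p1 = False and propagate.
  then p7 is forced to True.
  then p2 is forced to True.
  then p10 is forced to False.
  then p11 is forced to False.
Try p3 = False.
  then p4 is forced to False.
Try p5 = True.
The remaining clauses are satisfied by p6 = True, p8 = False, p9 = False.
Every clause has at least one true literal under this assignment.

p1=False, p2=True, p3=False, p4=False, p5=True, p6=True, p7=True, p8=False, p9=False, p10=False, p11=False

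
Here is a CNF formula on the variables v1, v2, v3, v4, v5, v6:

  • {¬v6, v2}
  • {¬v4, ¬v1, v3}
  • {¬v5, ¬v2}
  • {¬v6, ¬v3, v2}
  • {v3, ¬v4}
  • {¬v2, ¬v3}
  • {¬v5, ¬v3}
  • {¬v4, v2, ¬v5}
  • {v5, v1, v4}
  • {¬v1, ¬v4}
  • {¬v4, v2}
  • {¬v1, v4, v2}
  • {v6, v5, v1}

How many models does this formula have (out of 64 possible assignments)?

The models are:
  v1=0 v2=0 v3=0 v4=0 v5=1 v6=0
  v1=1 v2=1 v3=0 v4=0 v5=0 v6=0
  v1=1 v2=1 v3=0 v4=0 v5=0 v6=1
That's 3 in total.

3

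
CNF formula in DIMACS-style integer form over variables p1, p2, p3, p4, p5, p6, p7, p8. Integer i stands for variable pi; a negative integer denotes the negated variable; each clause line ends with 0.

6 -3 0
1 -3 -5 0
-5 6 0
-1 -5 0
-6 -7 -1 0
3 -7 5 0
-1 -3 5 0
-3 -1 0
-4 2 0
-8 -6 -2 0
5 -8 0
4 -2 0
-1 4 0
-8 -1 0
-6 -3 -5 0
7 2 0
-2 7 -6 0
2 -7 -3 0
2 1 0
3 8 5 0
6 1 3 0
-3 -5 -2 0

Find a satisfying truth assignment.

Branch on p1: take p1 = False.
  then p2 is forced to True.
  then p4 is forced to True.
Try p3 = False.
  then p6 is forced to True.
  then p8 is forced to False.
  then p7 is forced to True.
  then p5 is forced to True.
Check each clause:
  1. (NOT p3 OR p6) — NOT p3 is true.
  2. (NOT p5 OR p1 OR NOT p3) — NOT p3 is true.
  3. (p6 OR NOT p5) — p6 is true.
  4. (NOT p5 OR NOT p1) — NOT p1 is true.
  5. (NOT p6 OR NOT p1 OR NOT p7) — NOT p1 is true.
  6. (NOT p7 OR p3 OR p5) — p5 is true.
  7. (NOT p1 OR NOT p3 OR p5) — NOT p3 is true.
  8. (NOT p1 OR NOT p3) — NOT p3 is true.
  9. (NOT p4 OR p2) — p2 is true.
  10. (NOT p2 OR NOT p6 OR NOT p8) — NOT p8 is true.
  11. (NOT p8 OR p5) — NOT p8 is true.
  12. (NOT p2 OR p4) — p4 is true.
  13. (p4 OR NOT p1) — p4 is true.
  14. (NOT p8 OR NOT p1) — NOT p8 is true.
  15. (NOT p3 OR NOT p6 OR NOT p5) — NOT p3 is true.
  16. (p7 OR p2) — p2 is true.
  17. (NOT p2 OR NOT p6 OR p7) — p7 is true.
  18. (NOT p7 OR NOT p3 OR p2) — p2 is true.
  19. (p2 OR p1) — p2 is true.
  20. (p8 OR p3 OR p5) — p5 is true.
  21. (p1 OR p3 OR p6) — p6 is true.
  22. (NOT p2 OR NOT p5 OR NOT p3) — NOT p3 is true.

p1=F  p2=T  p3=F  p4=T  p5=T  p6=T  p7=T  p8=F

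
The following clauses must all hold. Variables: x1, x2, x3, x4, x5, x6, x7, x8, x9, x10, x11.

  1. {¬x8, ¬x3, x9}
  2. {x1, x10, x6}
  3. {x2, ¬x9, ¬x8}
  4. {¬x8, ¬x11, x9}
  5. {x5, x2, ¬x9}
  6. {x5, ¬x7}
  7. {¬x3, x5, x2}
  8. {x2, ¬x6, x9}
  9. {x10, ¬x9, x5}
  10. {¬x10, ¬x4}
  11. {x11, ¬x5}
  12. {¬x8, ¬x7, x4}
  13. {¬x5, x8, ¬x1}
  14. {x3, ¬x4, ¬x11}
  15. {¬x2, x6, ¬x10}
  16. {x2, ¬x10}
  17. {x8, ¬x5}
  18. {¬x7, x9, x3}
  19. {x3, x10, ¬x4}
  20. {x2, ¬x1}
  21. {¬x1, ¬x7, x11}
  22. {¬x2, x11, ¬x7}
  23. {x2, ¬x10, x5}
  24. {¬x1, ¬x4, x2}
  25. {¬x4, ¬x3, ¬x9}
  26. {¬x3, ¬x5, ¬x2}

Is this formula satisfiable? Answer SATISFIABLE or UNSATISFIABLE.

SATISFIABLE

x7 occurs only negated in the remaining clauses — set x7 = False.
Set x1 = False and propagate.
Branch on x2: take x2 = True.
The remaining clauses are satisfied by x3 = True, x4 = True, x5 = False, x6 = True, x8 = False, x9 = False, x10 = False, x11 = False.
So x1=False  x2=True  x3=True  x4=True  x5=False  x6=True  x7=False  x8=False  x9=False  x10=False  x11=False is a satisfying assignment.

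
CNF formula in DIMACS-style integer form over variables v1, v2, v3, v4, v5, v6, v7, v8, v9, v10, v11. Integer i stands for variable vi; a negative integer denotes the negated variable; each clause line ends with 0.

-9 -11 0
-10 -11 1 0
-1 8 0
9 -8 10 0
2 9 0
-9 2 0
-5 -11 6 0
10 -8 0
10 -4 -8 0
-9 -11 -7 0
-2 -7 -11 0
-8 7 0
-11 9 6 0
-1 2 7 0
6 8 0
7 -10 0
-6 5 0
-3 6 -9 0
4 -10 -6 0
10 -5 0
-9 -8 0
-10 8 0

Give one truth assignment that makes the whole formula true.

v3 occurs only negated in the remaining clauses — set v3 = False.
Pure literal: v11 appears only negated; assign v11 = False.
Set v1 = False and propagate.
For the remaining variables, v2 = True, v4 = False, v5 = True, v6 = False, v7 = True, v8 = True, v9 = False, v10 = True works.
Every clause has at least one true literal under this assignment.

v1=False  v2=True  v3=False  v4=False  v5=True  v6=False  v7=True  v8=True  v9=False  v10=True  v11=False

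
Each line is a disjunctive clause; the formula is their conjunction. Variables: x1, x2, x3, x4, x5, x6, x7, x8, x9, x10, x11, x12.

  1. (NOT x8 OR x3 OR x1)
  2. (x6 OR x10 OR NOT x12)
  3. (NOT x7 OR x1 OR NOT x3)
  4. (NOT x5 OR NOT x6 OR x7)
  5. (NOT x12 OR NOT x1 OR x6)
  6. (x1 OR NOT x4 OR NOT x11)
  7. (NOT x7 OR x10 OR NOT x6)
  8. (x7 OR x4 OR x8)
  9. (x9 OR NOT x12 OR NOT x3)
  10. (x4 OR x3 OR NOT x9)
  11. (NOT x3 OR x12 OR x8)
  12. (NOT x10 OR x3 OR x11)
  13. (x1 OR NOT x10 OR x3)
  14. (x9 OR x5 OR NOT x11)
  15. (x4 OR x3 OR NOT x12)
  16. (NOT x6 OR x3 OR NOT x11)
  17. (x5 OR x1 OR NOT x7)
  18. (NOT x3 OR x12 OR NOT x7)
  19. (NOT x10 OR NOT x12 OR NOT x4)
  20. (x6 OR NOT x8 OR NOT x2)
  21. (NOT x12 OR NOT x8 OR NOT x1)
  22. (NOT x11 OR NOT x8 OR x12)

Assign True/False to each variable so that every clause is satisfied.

x1 = T  x2 = T  x3 = T  x4 = T  x5 = F  x6 = T  x7 = F  x8 = T  x9 = T  x10 = T  x11 = F  x12 = F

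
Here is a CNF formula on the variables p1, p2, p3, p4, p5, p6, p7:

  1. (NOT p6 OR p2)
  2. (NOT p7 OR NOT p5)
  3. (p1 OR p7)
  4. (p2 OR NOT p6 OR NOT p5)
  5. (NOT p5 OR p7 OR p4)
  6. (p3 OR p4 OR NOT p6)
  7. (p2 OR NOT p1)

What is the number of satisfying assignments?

Split on p2, then p5.
  p2=1, p5=1: remaining (p1,p3,p4,p6,p7) ∈ {(1,0,1,0,0); (1,0,1,1,0); (1,1,1,0,0); (1,1,1,1,0)} — 4.
  p2=1, p5=0: 21 of the 32 assignments to (p1,p3,p4,p6,p7) work.
  p2=0, p5=1: a clause becomes empty — 0.
  p2=0, p5=0: remaining (p1,p3,p4,p6,p7) ∈ {(0,0,0,0,1); (0,0,1,0,1); (0,1,0,0,1); (0,1,1,0,1)} — 4.
Total: 4 + 21 + 0 + 4 = 29.

29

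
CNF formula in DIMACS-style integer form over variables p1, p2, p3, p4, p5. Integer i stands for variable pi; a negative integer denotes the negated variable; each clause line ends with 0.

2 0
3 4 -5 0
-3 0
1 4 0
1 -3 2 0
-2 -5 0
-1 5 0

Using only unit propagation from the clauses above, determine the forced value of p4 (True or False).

(p2) stands alone — p2 = True.
(NOT p3) stands alone — p3 = False.
(NOT p5 OR NOT p2) with p2 = True leaves only NOT p5, so p5 = False.
In (p5 OR NOT p1), p5 is now false; NOT p1 must hold, so p1 = False.
From (p1 OR p4) and p1 = False: p4 = True.

True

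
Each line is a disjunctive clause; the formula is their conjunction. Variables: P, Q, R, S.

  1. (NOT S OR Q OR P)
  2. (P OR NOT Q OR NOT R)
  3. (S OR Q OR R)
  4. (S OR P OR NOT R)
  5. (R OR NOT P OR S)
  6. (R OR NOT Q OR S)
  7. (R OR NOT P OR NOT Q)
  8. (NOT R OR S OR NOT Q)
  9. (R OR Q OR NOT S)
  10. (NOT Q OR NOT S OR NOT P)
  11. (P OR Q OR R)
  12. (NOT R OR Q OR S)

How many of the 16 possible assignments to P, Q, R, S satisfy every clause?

2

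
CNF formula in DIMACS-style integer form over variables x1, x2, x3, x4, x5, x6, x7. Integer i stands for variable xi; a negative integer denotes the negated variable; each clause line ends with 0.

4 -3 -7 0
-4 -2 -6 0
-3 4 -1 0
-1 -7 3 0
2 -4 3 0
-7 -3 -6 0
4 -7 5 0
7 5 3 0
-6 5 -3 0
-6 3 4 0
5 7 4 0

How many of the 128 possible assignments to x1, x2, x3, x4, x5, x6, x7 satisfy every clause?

32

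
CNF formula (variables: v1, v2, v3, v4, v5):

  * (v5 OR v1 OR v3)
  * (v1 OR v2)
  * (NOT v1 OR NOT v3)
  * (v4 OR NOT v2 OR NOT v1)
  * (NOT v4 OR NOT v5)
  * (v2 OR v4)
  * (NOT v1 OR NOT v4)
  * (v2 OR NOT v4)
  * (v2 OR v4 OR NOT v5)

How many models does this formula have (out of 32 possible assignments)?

4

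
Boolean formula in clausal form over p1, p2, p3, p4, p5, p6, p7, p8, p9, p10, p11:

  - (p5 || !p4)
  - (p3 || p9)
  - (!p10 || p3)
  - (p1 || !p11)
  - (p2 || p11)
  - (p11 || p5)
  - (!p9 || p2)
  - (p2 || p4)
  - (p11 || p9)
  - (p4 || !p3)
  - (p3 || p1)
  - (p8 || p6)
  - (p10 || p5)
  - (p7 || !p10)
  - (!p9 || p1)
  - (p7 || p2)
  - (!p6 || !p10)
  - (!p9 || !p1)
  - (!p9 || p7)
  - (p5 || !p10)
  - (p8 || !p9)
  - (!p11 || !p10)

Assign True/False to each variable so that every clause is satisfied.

p1 = T, p2 = T, p3 = T, p4 = T, p5 = T, p6 = T, p7 = F, p8 = T, p9 = F, p10 = F, p11 = T

Check each clause:
  1. (!p4 || p5) — p5 is true.
  2. (p9 || p3) — p3 is true.
  3. (p3 || !p10) — p3 is true.
  4. (p1 || !p11) — p1 is true.
  5. (p11 || p2) — p2 is true.
  6. (p11 || p5) — p11 is true.
  7. (p2 || !p9) — p2 is true.
  8. (p4 || p2) — p2 is true.
  9. (p9 || p11) — p11 is true.
  10. (p4 || !p3) — p4 is true.
  11. (p3 || p1) — p1 is true.
  12. (p6 || p8) — p8 is true.
  13. (p5 || p10) — p5 is true.
  14. (!p10 || p7) — !p10 is true.
  15. (!p9 || p1) — p1 is true.
  16. (p2 || p7) — p2 is true.
  17. (!p10 || !p6) — !p10 is true.
  18. (!p9 || !p1) — !p9 is true.
  19. (!p9 || p7) — !p9 is true.
  20. (!p10 || p5) — p5 is true.
  21. (!p9 || p8) — p8 is true.
  22. (!p10 || !p11) — !p10 is true.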